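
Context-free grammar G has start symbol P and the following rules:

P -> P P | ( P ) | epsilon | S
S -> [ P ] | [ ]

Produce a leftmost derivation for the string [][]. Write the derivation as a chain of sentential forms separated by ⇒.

P ⇒ PP ⇒ SP ⇒ []P ⇒ []S ⇒ [][P] ⇒ [][]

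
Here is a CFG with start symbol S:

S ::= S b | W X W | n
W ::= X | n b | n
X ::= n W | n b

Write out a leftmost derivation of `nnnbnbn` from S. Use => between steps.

S => WXW => XXW => nWXW => nXXW => nnWXW => nnXXW => nnnbXW => nnnbnbW => nnnbnbn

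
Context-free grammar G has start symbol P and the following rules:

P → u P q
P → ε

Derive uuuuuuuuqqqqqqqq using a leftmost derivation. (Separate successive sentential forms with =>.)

P => uPq   [P → u P q]
uPq => uuPqq   [P → u P q]
uuPqq => uuuPqqq   [P → u P q]
uuuPqqq => uuuuPqqqq   [P → u P q]
uuuuPqqqq => uuuuuPqqqqq   [P → u P q]
uuuuuPqqqqq => uuuuuuPqqqqqq   [P → u P q]
uuuuuuPqqqqqq => uuuuuuuPqqqqqqq   [P → u P q]
uuuuuuuPqqqqqqq => uuuuuuuuPqqqqqqqq   [P → u P q]
uuuuuuuuPqqqqqqqq => uuuuuuuuqqqqqqqq   [P → ε]

P => uPq => uuPqq => uuuPqqq => uuuuPqqqq => uuuuuPqqqqq => uuuuuuPqqqqqq => uuuuuuuPqqqqqqq => uuuuuuuuPqqqqqqqq => uuuuuuuuqqqqqqqq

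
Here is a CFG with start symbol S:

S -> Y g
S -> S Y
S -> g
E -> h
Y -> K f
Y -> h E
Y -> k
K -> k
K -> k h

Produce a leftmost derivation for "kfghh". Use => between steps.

S => SY   [S -> S Y]
SY => YgY   [S -> Y g]
YgY => KfgY   [Y -> K f]
KfgY => kfgY   [K -> k]
kfgY => kfghE   [Y -> h E]
kfghE => kfghh   [E -> h]

S => SY => YgY => KfgY => kfgY => kfghE => kfghh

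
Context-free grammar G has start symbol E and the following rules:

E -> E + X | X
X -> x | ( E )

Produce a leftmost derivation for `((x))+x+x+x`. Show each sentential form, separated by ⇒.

E ⇒ E+X ⇒ E+X+X ⇒ E+X+X+X ⇒ X+X+X+X ⇒ (E)+X+X+X ⇒ (X)+X+X+X ⇒ ((E))+X+X+X ⇒ ((X))+X+X+X ⇒ ((x))+X+X+X ⇒ ((x))+x+X+X ⇒ ((x))+x+x+X ⇒ ((x))+x+x+x

E ⇒ E+X   [E -> E + X]
E+X ⇒ E+X+X   [E -> E + X]
E+X+X ⇒ E+X+X+X   [E -> E + X]
E+X+X+X ⇒ X+X+X+X   [E -> X]
X+X+X+X ⇒ (E)+X+X+X   [X -> ( E )]
(E)+X+X+X ⇒ (X)+X+X+X   [E -> X]
(X)+X+X+X ⇒ ((E))+X+X+X   [X -> ( E )]
((E))+X+X+X ⇒ ((X))+X+X+X   [E -> X]
((X))+X+X+X ⇒ ((x))+X+X+X   [X -> x]
((x))+X+X+X ⇒ ((x))+x+X+X   [X -> x]
((x))+x+X+X ⇒ ((x))+x+x+X   [X -> x]
((x))+x+x+X ⇒ ((x))+x+x+x   [X -> x]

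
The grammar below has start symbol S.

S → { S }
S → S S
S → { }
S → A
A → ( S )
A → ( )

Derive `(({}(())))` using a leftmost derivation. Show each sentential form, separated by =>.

S => A   [S → A]
A => (S)   [A → ( S )]
(S) => (A)   [S → A]
(A) => ((S))   [A → ( S )]
((S)) => ((SS))   [S → S S]
((SS)) => (({}S))   [S → { }]
(({}S)) => (({}A))   [S → A]
(({}A)) => (({}(S)))   [A → ( S )]
(({}(S))) => (({}(A)))   [S → A]
(({}(A))) => (({}(())))   [A → ( )]

S => A => (S) => (A) => ((S)) => ((SS)) => (({}S)) => (({}A)) => (({}(S))) => (({}(A))) => (({}(())))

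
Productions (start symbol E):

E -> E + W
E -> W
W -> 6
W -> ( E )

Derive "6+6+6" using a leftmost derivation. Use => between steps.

E=>E+W=>E+W+W=>W+W+W=>6+W+W=>6+6+W=>6+6+6

E => E+W   [E -> E + W]
E+W => E+W+W   [E -> E + W]
E+W+W => W+W+W   [E -> W]
W+W+W => 6+W+W   [W -> 6]
6+W+W => 6+6+W   [W -> 6]
6+6+W => 6+6+6   [W -> 6]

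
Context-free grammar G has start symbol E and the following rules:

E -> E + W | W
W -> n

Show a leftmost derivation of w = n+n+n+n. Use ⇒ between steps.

E ⇒ E+W ⇒ E+W+W ⇒ E+W+W+W ⇒ W+W+W+W ⇒ n+W+W+W ⇒ n+n+W+W ⇒ n+n+n+W ⇒ n+n+n+n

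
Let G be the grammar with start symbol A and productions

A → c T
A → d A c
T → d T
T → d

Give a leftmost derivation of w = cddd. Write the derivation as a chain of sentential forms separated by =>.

A => cT => cdT => cddT => cddd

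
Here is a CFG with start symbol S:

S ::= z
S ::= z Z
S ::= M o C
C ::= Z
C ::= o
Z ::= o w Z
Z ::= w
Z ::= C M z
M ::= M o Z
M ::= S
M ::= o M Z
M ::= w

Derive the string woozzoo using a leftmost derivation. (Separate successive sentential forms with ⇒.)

S ⇒ MoC   [S ::= M o C]
MoC ⇒ MoZoC   [M ::= M o Z]
MoZoC ⇒ woZoC   [M ::= w]
woZoC ⇒ woCMzoC   [Z ::= C M z]
woCMzoC ⇒ wooMzoC   [C ::= o]
wooMzoC ⇒ wooSzoC   [M ::= S]
wooSzoC ⇒ woozzoC   [S ::= z]
woozzoC ⇒ woozzoo   [C ::= o]

S ⇒ MoC ⇒ MoZoC ⇒ woZoC ⇒ woCMzoC ⇒ wooMzoC ⇒ wooSzoC ⇒ woozzoC ⇒ woozzoo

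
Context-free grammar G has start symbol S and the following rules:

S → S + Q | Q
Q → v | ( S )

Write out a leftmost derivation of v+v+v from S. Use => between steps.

S => S+Q => S+Q+Q => Q+Q+Q => v+Q+Q => v+v+Q => v+v+v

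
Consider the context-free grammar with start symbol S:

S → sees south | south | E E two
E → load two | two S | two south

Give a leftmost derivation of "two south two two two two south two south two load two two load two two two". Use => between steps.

S => E E two => two south E two => two south two S two => two south two E E two two => two south two two S E two two => two south two two E E two E two two => two south two two two S E two E two two => two south two two two E E two E two E two two => two south two two two two south E two E two E two two => two south two two two two south two south two E two E two two => two south two two two two south two south two load two two E two two => two south two two two two south two south two load two two load two two two

S => E E two   [S → E E two]
E E two => two south E two   [E → two south]
two south E two => two south two S two   [E → two S]
two south two S two => two south two E E two two   [S → E E two]
two south two E E two two => two south two two S E two two   [E → two S]
two south two two S E two two => two south two two E E two E two two   [S → E E two]
two south two two E E two E two two => two south two two two S E two E two two   [E → two S]
two south two two two S E two E two two => two south two two two E E two E two E two two   [S → E E two]
two south two two two E E two E two E two two => two south two two two two south E two E two E two two   [E → two south]
two south two two two two south E two E two E two two => two south two two two two south two south two E two E two two   [E → two south]
two south two two two two south two south two E two E two two => two south two two two two south two south two load two two E two two   [E → load two]
two south two two two two south two south two load two two E two two => two south two two two two south two south two load two two load two two two   [E → load two]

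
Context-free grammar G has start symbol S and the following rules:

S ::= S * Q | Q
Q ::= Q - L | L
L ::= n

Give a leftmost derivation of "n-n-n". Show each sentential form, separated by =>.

S => Q   [S ::= Q]
Q => Q-L   [Q ::= Q - L]
Q-L => Q-L-L   [Q ::= Q - L]
Q-L-L => L-L-L   [Q ::= L]
L-L-L => n-L-L   [L ::= n]
n-L-L => n-n-L   [L ::= n]
n-n-L => n-n-n   [L ::= n]

S => Q => Q-L => Q-L-L => L-L-L => n-L-L => n-n-L => n-n-n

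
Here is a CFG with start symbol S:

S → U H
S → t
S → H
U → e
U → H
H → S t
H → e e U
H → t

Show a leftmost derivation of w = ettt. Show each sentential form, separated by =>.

S=>UH=>eH=>eSt=>eUHt=>eHHt=>etHt=>ettt

S => UH   [S → U H]
UH => eH   [U → e]
eH => eSt   [H → S t]
eSt => eUHt   [S → U H]
eUHt => eHHt   [U → H]
eHHt => etHt   [H → t]
etHt => ettt   [H → t]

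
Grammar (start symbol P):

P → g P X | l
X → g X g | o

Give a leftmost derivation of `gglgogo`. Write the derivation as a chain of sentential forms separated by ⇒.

P⇒gPX⇒ggPXX⇒gglXX⇒gglgXgX⇒gglgogX⇒gglgogo

P ⇒ gPX   [P → g P X]
gPX ⇒ ggPXX   [P → g P X]
ggPXX ⇒ gglXX   [P → l]
gglXX ⇒ gglgXgX   [X → g X g]
gglgXgX ⇒ gglgogX   [X → o]
gglgogX ⇒ gglgogo   [X → o]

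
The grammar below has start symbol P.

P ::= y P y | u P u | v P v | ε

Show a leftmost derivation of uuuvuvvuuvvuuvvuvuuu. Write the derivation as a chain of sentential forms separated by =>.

P => uPu => uuPuu => uuuPuuu => uuuvPvuuu => uuuvuPuvuuu => uuuvuvPvuvuuu => uuuvuvvPvvuvuuu => uuuvuvvuPuvvuvuuu => uuuvuvvuuPuuvvuvuuu => uuuvuvvuuvPvuuvvuvuuu => uuuvuvvuuvvuuvvuvuuu

P => uPu   [P ::= u P u]
uPu => uuPuu   [P ::= u P u]
uuPuu => uuuPuuu   [P ::= u P u]
uuuPuuu => uuuvPvuuu   [P ::= v P v]
uuuvPvuuu => uuuvuPuvuuu   [P ::= u P u]
uuuvuPuvuuu => uuuvuvPvuvuuu   [P ::= v P v]
uuuvuvPvuvuuu => uuuvuvvPvvuvuuu   [P ::= v P v]
uuuvuvvPvvuvuuu => uuuvuvvuPuvvuvuuu   [P ::= u P u]
uuuvuvvuPuvvuvuuu => uuuvuvvuuPuuvvuvuuu   [P ::= u P u]
uuuvuvvuuPuuvvuvuuu => uuuvuvvuuvPvuuvvuvuuu   [P ::= v P v]
uuuvuvvuuvPvuuvvuvuuu => uuuvuvvuuvvuuvvuvuuu   [P ::= ε]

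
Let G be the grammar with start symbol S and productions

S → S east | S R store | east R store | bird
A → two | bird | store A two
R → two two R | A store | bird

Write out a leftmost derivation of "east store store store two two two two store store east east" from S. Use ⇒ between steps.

S ⇒ S east ⇒ S east east ⇒ east R store east east ⇒ east A store store east east ⇒ east store A two store store east east ⇒ east store store A two two store store east east ⇒ east store store store A two two two store store east east ⇒ east store store store two two two two store store east east

S ⇒ S east   [S → S east]
S east ⇒ S east east   [S → S east]
S east east ⇒ east R store east east   [S → east R store]
east R store east east ⇒ east A store store east east   [R → A store]
east A store store east east ⇒ east store A two store store east east   [A → store A two]
east store A two store store east east ⇒ east store store A two two store store east east   [A → store A two]
east store store A two two store store east east ⇒ east store store store A two two two store store east east   [A → store A two]
east store store store A two two two store store east east ⇒ east store store store two two two two store store east east   [A → two]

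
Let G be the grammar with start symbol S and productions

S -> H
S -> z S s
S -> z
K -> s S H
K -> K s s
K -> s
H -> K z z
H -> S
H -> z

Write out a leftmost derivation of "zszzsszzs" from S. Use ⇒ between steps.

S ⇒ zSs ⇒ zHs ⇒ zKzzs ⇒ zKsszzs ⇒ zsSHsszzs ⇒ zsHHsszzs ⇒ zszHsszzs ⇒ zszzsszzs

S ⇒ zSs   [S -> z S s]
zSs ⇒ zHs   [S -> H]
zHs ⇒ zKzzs   [H -> K z z]
zKzzs ⇒ zKsszzs   [K -> K s s]
zKsszzs ⇒ zsSHsszzs   [K -> s S H]
zsSHsszzs ⇒ zsHHsszzs   [S -> H]
zsHHsszzs ⇒ zszHsszzs   [H -> z]
zszHsszzs ⇒ zszzsszzs   [H -> z]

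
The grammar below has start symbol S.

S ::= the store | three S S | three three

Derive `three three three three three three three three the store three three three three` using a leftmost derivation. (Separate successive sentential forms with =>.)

S => three S S => three three S S S => three three three S S S S => three three three three S S S S S => three three three three three three S S S S => three three three three three three three three S S S => three three three three three three three three the store S S => three three three three three three three three the store three three S => three three three three three three three three the store three three three three

S => three S S   [S ::= three S S]
three S S => three three S S S   [S ::= three S S]
three three S S S => three three three S S S S   [S ::= three S S]
three three three S S S S => three three three three S S S S S   [S ::= three S S]
three three three three S S S S S => three three three three three three S S S S   [S ::= three three]
three three three three three three S S S S => three three three three three three three three S S S   [S ::= three three]
three three three three three three three three S S S => three three three three three three three three the store S S   [S ::= the store]
three three three three three three three three the store S S => three three three three three three three three the store three three S   [S ::= three three]
three three three three three three three three the store three three S => three three three three three three three three the store three three three three   [S ::= three three]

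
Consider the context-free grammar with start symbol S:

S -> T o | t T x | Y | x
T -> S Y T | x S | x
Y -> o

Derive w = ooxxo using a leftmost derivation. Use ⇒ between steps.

S ⇒ To   [S -> T o]
To ⇒ SYTo   [T -> S Y T]
SYTo ⇒ YYTo   [S -> Y]
YYTo ⇒ oYTo   [Y -> o]
oYTo ⇒ ooTo   [Y -> o]
ooTo ⇒ ooxSo   [T -> x S]
ooxSo ⇒ ooxxo   [S -> x]

S ⇒ To ⇒ SYTo ⇒ YYTo ⇒ oYTo ⇒ ooTo ⇒ ooxSo ⇒ ooxxo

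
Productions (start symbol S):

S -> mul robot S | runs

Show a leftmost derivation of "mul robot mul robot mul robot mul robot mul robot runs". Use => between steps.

S => mul robot S => mul robot mul robot S => mul robot mul robot mul robot S => mul robot mul robot mul robot mul robot S => mul robot mul robot mul robot mul robot mul robot S => mul robot mul robot mul robot mul robot mul robot runs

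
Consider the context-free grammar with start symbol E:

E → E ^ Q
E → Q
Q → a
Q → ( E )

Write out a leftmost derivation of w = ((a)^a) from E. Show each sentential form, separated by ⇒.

E ⇒ Q   [E → Q]
Q ⇒ (E)   [Q → ( E )]
(E) ⇒ (E^Q)   [E → E ^ Q]
(E^Q) ⇒ (Q^Q)   [E → Q]
(Q^Q) ⇒ ((E)^Q)   [Q → ( E )]
((E)^Q) ⇒ ((Q)^Q)   [E → Q]
((Q)^Q) ⇒ ((a)^Q)   [Q → a]
((a)^Q) ⇒ ((a)^a)   [Q → a]

E ⇒ Q ⇒ (E) ⇒ (E^Q) ⇒ (Q^Q) ⇒ ((E)^Q) ⇒ ((Q)^Q) ⇒ ((a)^Q) ⇒ ((a)^a)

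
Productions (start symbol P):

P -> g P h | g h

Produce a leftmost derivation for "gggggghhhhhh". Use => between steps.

P => gPh => ggPhh => gggPhhh => ggggPhhhh => gggggPhhhhh => gggggghhhhhh

P => gPh   [P -> g P h]
gPh => ggPhh   [P -> g P h]
ggPhh => gggPhhh   [P -> g P h]
gggPhhh => ggggPhhhh   [P -> g P h]
ggggPhhhh => gggggPhhhhh   [P -> g P h]
gggggPhhhhh => gggggghhhhhh   [P -> g h]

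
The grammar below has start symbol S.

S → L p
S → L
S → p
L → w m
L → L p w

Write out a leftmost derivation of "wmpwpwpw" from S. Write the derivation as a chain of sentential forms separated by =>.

S => L => Lpw => Lpwpw => Lpwpwpw => wmpwpwpw

S => L   [S → L]
L => Lpw   [L → L p w]
Lpw => Lpwpw   [L → L p w]
Lpwpw => Lpwpwpw   [L → L p w]
Lpwpwpw => wmpwpwpw   [L → w m]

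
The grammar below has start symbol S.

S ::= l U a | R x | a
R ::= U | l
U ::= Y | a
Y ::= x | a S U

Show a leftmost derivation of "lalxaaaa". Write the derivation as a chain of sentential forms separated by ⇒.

S ⇒ lUa ⇒ lYa ⇒ laSUa ⇒ laRxUa ⇒ lalxUa ⇒ lalxYa ⇒ lalxaSUa ⇒ lalxaaUa ⇒ lalxaaaa

S ⇒ lUa   [S ::= l U a]
lUa ⇒ lYa   [U ::= Y]
lYa ⇒ laSUa   [Y ::= a S U]
laSUa ⇒ laRxUa   [S ::= R x]
laRxUa ⇒ lalxUa   [R ::= l]
lalxUa ⇒ lalxYa   [U ::= Y]
lalxYa ⇒ lalxaSUa   [Y ::= a S U]
lalxaSUa ⇒ lalxaaUa   [S ::= a]
lalxaaUa ⇒ lalxaaaa   [U ::= a]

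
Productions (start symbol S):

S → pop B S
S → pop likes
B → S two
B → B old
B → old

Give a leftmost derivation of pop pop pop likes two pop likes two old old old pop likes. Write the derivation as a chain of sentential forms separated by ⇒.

S ⇒ pop B S ⇒ pop B old S ⇒ pop B old old S ⇒ pop B old old old S ⇒ pop S two old old old S ⇒ pop pop B S two old old old S ⇒ pop pop S two S two old old old S ⇒ pop pop pop likes two S two old old old S ⇒ pop pop pop likes two pop likes two old old old S ⇒ pop pop pop likes two pop likes two old old old pop likes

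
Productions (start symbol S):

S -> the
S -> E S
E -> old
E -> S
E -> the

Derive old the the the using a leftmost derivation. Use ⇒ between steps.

S ⇒ E S ⇒ S S ⇒ E S S ⇒ S S S ⇒ E S S S ⇒ old S S S ⇒ old the S S ⇒ old the the S ⇒ old the the the

S ⇒ E S   [S -> E S]
E S ⇒ S S   [E -> S]
S S ⇒ E S S   [S -> E S]
E S S ⇒ S S S   [E -> S]
S S S ⇒ E S S S   [S -> E S]
E S S S ⇒ old S S S   [E -> old]
old S S S ⇒ old the S S   [S -> the]
old the S S ⇒ old the the S   [S -> the]
old the the S ⇒ old the the the   [S -> the]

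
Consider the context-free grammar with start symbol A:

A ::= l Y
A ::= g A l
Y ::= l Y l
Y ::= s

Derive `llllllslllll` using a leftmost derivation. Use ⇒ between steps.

A ⇒ lY   [A ::= l Y]
lY ⇒ llYl   [Y ::= l Y l]
llYl ⇒ lllYll   [Y ::= l Y l]
lllYll ⇒ llllYlll   [Y ::= l Y l]
llllYlll ⇒ lllllYllll   [Y ::= l Y l]
lllllYllll ⇒ llllllYlllll   [Y ::= l Y l]
llllllYlllll ⇒ llllllslllll   [Y ::= s]

A ⇒ lY ⇒ llYl ⇒ lllYll ⇒ llllYlll ⇒ lllllYllll ⇒ llllllYlllll ⇒ llllllslllll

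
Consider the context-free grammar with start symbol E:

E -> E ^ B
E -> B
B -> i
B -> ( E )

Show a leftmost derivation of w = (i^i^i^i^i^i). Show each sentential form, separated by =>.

E => B => (E) => (E^B) => (E^B^B) => (E^B^B^B) => (E^B^B^B^B) => (E^B^B^B^B^B) => (B^B^B^B^B^B) => (i^B^B^B^B^B) => (i^i^B^B^B^B) => (i^i^i^B^B^B) => (i^i^i^i^B^B) => (i^i^i^i^i^B) => (i^i^i^i^i^i)

E => B   [E -> B]
B => (E)   [B -> ( E )]
(E) => (E^B)   [E -> E ^ B]
(E^B) => (E^B^B)   [E -> E ^ B]
(E^B^B) => (E^B^B^B)   [E -> E ^ B]
(E^B^B^B) => (E^B^B^B^B)   [E -> E ^ B]
(E^B^B^B^B) => (E^B^B^B^B^B)   [E -> E ^ B]
(E^B^B^B^B^B) => (B^B^B^B^B^B)   [E -> B]
(B^B^B^B^B^B) => (i^B^B^B^B^B)   [B -> i]
(i^B^B^B^B^B) => (i^i^B^B^B^B)   [B -> i]
(i^i^B^B^B^B) => (i^i^i^B^B^B)   [B -> i]
(i^i^i^B^B^B) => (i^i^i^i^B^B)   [B -> i]
(i^i^i^i^B^B) => (i^i^i^i^i^B)   [B -> i]
(i^i^i^i^i^B) => (i^i^i^i^i^i)   [B -> i]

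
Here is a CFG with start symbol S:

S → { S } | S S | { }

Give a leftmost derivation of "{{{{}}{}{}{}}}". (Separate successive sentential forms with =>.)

S => {S} => {{S}} => {{SS}} => {{SSS}} => {{SSSS}} => {{{S}SSS}} => {{{{}}SSS}} => {{{{}}{}SS}} => {{{{}}{}{}S}} => {{{{}}{}{}{}}}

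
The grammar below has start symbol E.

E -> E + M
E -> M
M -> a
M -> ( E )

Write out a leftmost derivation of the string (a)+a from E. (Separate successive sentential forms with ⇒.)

E ⇒ E+M ⇒ M+M ⇒ (E)+M ⇒ (M)+M ⇒ (a)+M ⇒ (a)+a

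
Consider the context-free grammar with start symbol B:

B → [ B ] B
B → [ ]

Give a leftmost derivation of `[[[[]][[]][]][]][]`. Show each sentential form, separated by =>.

B => [B]B   [B → [ B ] B]
[B]B => [[B]B]B   [B → [ B ] B]
[[B]B]B => [[[B]B]B]B   [B → [ B ] B]
[[[B]B]B]B => [[[[]]B]B]B   [B → [ ]]
[[[[]]B]B]B => [[[[]][B]B]B]B   [B → [ B ] B]
[[[[]][B]B]B]B => [[[[]][[]]B]B]B   [B → [ ]]
[[[[]][[]]B]B]B => [[[[]][[]][]]B]B   [B → [ ]]
[[[[]][[]][]]B]B => [[[[]][[]][]][]]B   [B → [ ]]
[[[[]][[]][]][]]B => [[[[]][[]][]][]][]   [B → [ ]]

B => [B]B => [[B]B]B => [[[B]B]B]B => [[[[]]B]B]B => [[[[]][B]B]B]B => [[[[]][[]]B]B]B => [[[[]][[]][]]B]B => [[[[]][[]][]][]]B => [[[[]][[]][]][]][]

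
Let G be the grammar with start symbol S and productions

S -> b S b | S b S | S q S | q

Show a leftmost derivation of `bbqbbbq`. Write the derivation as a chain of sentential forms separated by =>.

S=>SbS=>bSbbS=>bbSbbbS=>bbqbbbS=>bbqbbbq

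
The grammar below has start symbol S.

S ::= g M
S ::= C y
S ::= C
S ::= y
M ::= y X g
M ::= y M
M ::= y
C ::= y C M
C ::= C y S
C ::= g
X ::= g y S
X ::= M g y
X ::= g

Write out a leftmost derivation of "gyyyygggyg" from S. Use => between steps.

S => gM   [S ::= g M]
gM => gyM   [M ::= y M]
gyM => gyyXg   [M ::= y X g]
gyyXg => gyyMgyg   [X ::= M g y]
gyyMgyg => gyyyMgyg   [M ::= y M]
gyyyMgyg => gyyyyXggyg   [M ::= y X g]
gyyyyXggyg => gyyyygggyg   [X ::= g]

S => gM => gyM => gyyXg => gyyMgyg => gyyyMgyg => gyyyyXggyg => gyyyygggyg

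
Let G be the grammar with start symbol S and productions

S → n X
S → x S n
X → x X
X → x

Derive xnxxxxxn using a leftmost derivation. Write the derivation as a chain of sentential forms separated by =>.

S => xSn   [S → x S n]
xSn => xnXn   [S → n X]
xnXn => xnxXn   [X → x X]
xnxXn => xnxxXn   [X → x X]
xnxxXn => xnxxxXn   [X → x X]
xnxxxXn => xnxxxxXn   [X → x X]
xnxxxxXn => xnxxxxxn   [X → x]

S=>xSn=>xnXn=>xnxXn=>xnxxXn=>xnxxxXn=>xnxxxxXn=>xnxxxxxn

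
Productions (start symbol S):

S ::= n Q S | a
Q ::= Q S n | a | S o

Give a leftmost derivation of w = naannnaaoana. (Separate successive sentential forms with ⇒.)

S ⇒ nQS ⇒ nQSnS ⇒ naSnS ⇒ naanS ⇒ naannQS ⇒ naannQSnS ⇒ naannSoSnS ⇒ naannnQSoSnS ⇒ naannnaSoSnS ⇒ naannnaaoSnS ⇒ naannnaaoanS ⇒ naannnaaoana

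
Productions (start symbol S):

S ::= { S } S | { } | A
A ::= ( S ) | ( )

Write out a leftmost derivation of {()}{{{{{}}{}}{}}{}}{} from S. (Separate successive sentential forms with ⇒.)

S ⇒ {S}S ⇒ {A}S ⇒ {()}S ⇒ {()}{S}S ⇒ {()}{{S}S}S ⇒ {()}{{{S}S}S}S ⇒ {()}{{{{S}S}S}S}S ⇒ {()}{{{{{}}S}S}S}S ⇒ {()}{{{{{}}{}}S}S}S ⇒ {()}{{{{{}}{}}{}}S}S ⇒ {()}{{{{{}}{}}{}}{}}S ⇒ {()}{{{{{}}{}}{}}{}}{}

S ⇒ {S}S   [S ::= { S } S]
{S}S ⇒ {A}S   [S ::= A]
{A}S ⇒ {()}S   [A ::= ( )]
{()}S ⇒ {()}{S}S   [S ::= { S } S]
{()}{S}S ⇒ {()}{{S}S}S   [S ::= { S } S]
{()}{{S}S}S ⇒ {()}{{{S}S}S}S   [S ::= { S } S]
{()}{{{S}S}S}S ⇒ {()}{{{{S}S}S}S}S   [S ::= { S } S]
{()}{{{{S}S}S}S}S ⇒ {()}{{{{{}}S}S}S}S   [S ::= { }]
{()}{{{{{}}S}S}S}S ⇒ {()}{{{{{}}{}}S}S}S   [S ::= { }]
{()}{{{{{}}{}}S}S}S ⇒ {()}{{{{{}}{}}{}}S}S   [S ::= { }]
{()}{{{{{}}{}}{}}S}S ⇒ {()}{{{{{}}{}}{}}{}}S   [S ::= { }]
{()}{{{{{}}{}}{}}{}}S ⇒ {()}{{{{{}}{}}{}}{}}{}   [S ::= { }]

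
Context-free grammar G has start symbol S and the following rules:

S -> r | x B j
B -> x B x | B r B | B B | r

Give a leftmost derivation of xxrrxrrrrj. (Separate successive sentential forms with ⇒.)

S ⇒ xBj ⇒ xBrBj ⇒ xBrBrBj ⇒ xxBxrBrBj ⇒ xxBBxrBrBj ⇒ xxrBxrBrBj ⇒ xxrrxrBrBj ⇒ xxrrxrrrBj ⇒ xxrrxrrrrj

S ⇒ xBj   [S -> x B j]
xBj ⇒ xBrBj   [B -> B r B]
xBrBj ⇒ xBrBrBj   [B -> B r B]
xBrBrBj ⇒ xxBxrBrBj   [B -> x B x]
xxBxrBrBj ⇒ xxBBxrBrBj   [B -> B B]
xxBBxrBrBj ⇒ xxrBxrBrBj   [B -> r]
xxrBxrBrBj ⇒ xxrrxrBrBj   [B -> r]
xxrrxrBrBj ⇒ xxrrxrrrBj   [B -> r]
xxrrxrrrBj ⇒ xxrrxrrrrj   [B -> r]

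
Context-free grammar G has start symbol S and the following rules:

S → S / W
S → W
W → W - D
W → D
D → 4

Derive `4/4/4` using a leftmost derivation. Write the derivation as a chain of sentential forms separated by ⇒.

S⇒S/W⇒S/W/W⇒W/W/W⇒D/W/W⇒4/W/W⇒4/D/W⇒4/4/W⇒4/4/D⇒4/4/4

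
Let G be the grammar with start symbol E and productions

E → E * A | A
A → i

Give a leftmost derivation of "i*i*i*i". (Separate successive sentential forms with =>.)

E => E*A => E*A*A => E*A*A*A => A*A*A*A => i*A*A*A => i*i*A*A => i*i*i*A => i*i*i*i

E => E*A   [E → E * A]
E*A => E*A*A   [E → E * A]
E*A*A => E*A*A*A   [E → E * A]
E*A*A*A => A*A*A*A   [E → A]
A*A*A*A => i*A*A*A   [A → i]
i*A*A*A => i*i*A*A   [A → i]
i*i*A*A => i*i*i*A   [A → i]
i*i*i*A => i*i*i*i   [A → i]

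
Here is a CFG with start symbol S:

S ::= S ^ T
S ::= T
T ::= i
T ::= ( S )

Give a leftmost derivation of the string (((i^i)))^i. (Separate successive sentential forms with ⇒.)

S⇒S^T⇒T^T⇒(S)^T⇒(T)^T⇒((S))^T⇒((T))^T⇒(((S)))^T⇒(((S^T)))^T⇒(((T^T)))^T⇒(((i^T)))^T⇒(((i^i)))^T⇒(((i^i)))^i

S ⇒ S^T   [S ::= S ^ T]
S^T ⇒ T^T   [S ::= T]
T^T ⇒ (S)^T   [T ::= ( S )]
(S)^T ⇒ (T)^T   [S ::= T]
(T)^T ⇒ ((S))^T   [T ::= ( S )]
((S))^T ⇒ ((T))^T   [S ::= T]
((T))^T ⇒ (((S)))^T   [T ::= ( S )]
(((S)))^T ⇒ (((S^T)))^T   [S ::= S ^ T]
(((S^T)))^T ⇒ (((T^T)))^T   [S ::= T]
(((T^T)))^T ⇒ (((i^T)))^T   [T ::= i]
(((i^T)))^T ⇒ (((i^i)))^T   [T ::= i]
(((i^i)))^T ⇒ (((i^i)))^i   [T ::= i]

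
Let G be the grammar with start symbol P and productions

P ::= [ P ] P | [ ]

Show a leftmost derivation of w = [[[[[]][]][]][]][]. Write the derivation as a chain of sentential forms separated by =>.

P => [P]P => [[P]P]P => [[[P]P]P]P => [[[[P]P]P]P]P => [[[[[]]P]P]P]P => [[[[[]][]]P]P]P => [[[[[]][]][]]P]P => [[[[[]][]][]][]]P => [[[[[]][]][]][]][]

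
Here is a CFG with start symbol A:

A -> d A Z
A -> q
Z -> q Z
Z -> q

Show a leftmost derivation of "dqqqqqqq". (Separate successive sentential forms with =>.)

A => dAZ => dqZ => dqqZ => dqqqZ => dqqqqZ => dqqqqqZ => dqqqqqqZ => dqqqqqqq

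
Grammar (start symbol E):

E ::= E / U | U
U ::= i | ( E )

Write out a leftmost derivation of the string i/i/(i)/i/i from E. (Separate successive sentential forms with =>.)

E => E/U => E/U/U => E/U/U/U => E/U/U/U/U => U/U/U/U/U => i/U/U/U/U => i/i/U/U/U => i/i/(E)/U/U => i/i/(U)/U/U => i/i/(i)/U/U => i/i/(i)/i/U => i/i/(i)/i/i

E => E/U   [E ::= E / U]
E/U => E/U/U   [E ::= E / U]
E/U/U => E/U/U/U   [E ::= E / U]
E/U/U/U => E/U/U/U/U   [E ::= E / U]
E/U/U/U/U => U/U/U/U/U   [E ::= U]
U/U/U/U/U => i/U/U/U/U   [U ::= i]
i/U/U/U/U => i/i/U/U/U   [U ::= i]
i/i/U/U/U => i/i/(E)/U/U   [U ::= ( E )]
i/i/(E)/U/U => i/i/(U)/U/U   [E ::= U]
i/i/(U)/U/U => i/i/(i)/U/U   [U ::= i]
i/i/(i)/U/U => i/i/(i)/i/U   [U ::= i]
i/i/(i)/i/U => i/i/(i)/i/i   [U ::= i]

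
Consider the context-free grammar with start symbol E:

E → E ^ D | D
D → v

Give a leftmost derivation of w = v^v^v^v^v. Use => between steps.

E => E^D => E^D^D => E^D^D^D => E^D^D^D^D => D^D^D^D^D => v^D^D^D^D => v^v^D^D^D => v^v^v^D^D => v^v^v^v^D => v^v^v^v^v

E => E^D   [E → E ^ D]
E^D => E^D^D   [E → E ^ D]
E^D^D => E^D^D^D   [E → E ^ D]
E^D^D^D => E^D^D^D^D   [E → E ^ D]
E^D^D^D^D => D^D^D^D^D   [E → D]
D^D^D^D^D => v^D^D^D^D   [D → v]
v^D^D^D^D => v^v^D^D^D   [D → v]
v^v^D^D^D => v^v^v^D^D   [D → v]
v^v^v^D^D => v^v^v^v^D   [D → v]
v^v^v^v^D => v^v^v^v^v   [D → v]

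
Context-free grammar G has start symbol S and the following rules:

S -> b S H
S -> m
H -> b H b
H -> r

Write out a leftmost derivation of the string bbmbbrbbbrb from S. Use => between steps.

S => bSH   [S -> b S H]
bSH => bbSHH   [S -> b S H]
bbSHH => bbmHH   [S -> m]
bbmHH => bbmbHbH   [H -> b H b]
bbmbHbH => bbmbbHbbH   [H -> b H b]
bbmbbHbbH => bbmbbrbbH   [H -> r]
bbmbbrbbH => bbmbbrbbbHb   [H -> b H b]
bbmbbrbbbHb => bbmbbrbbbrb   [H -> r]

S => bSH => bbSHH => bbmHH => bbmbHbH => bbmbbHbbH => bbmbbrbbH => bbmbbrbbbHb => bbmbbrbbbrb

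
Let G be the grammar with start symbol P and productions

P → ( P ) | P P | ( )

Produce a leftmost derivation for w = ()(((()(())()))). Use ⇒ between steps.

P ⇒ PP ⇒ ()P ⇒ ()(P) ⇒ ()((P)) ⇒ ()(((P))) ⇒ ()(((PP))) ⇒ ()(((()P))) ⇒ ()(((()PP))) ⇒ ()(((()(P)P))) ⇒ ()(((()(())P))) ⇒ ()(((()(())())))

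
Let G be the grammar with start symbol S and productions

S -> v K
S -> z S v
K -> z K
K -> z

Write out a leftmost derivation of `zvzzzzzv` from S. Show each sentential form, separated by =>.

S => zSv => zvKv => zvzKv => zvzzKv => zvzzzKv => zvzzzzKv => zvzzzzzv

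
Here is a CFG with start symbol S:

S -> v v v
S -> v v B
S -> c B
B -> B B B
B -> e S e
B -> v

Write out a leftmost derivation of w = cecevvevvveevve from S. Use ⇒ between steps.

S ⇒ cB   [S -> c B]
cB ⇒ ceSe   [B -> e S e]
ceSe ⇒ cecBe   [S -> c B]
cecBe ⇒ cecBBBe   [B -> B B B]
cecBBBe ⇒ ceceSeBBe   [B -> e S e]
ceceSeBBe ⇒ cecevvBeBBe   [S -> v v B]
cecevvBeBBe ⇒ cecevveSeeBBe   [B -> e S e]
cecevveSeeBBe ⇒ cecevvevvveeBBe   [S -> v v v]
cecevvevvveeBBe ⇒ cecevvevvveevBe   [B -> v]
cecevvevvveevBe ⇒ cecevvevvveevve   [B -> v]

S ⇒ cB ⇒ ceSe ⇒ cecBe ⇒ cecBBBe ⇒ ceceSeBBe ⇒ cecevvBeBBe ⇒ cecevveSeeBBe ⇒ cecevvevvveeBBe ⇒ cecevvevvveevBe ⇒ cecevvevvveevve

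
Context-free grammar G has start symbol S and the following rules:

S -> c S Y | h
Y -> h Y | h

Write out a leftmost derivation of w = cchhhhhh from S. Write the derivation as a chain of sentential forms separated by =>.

S=>cSY=>ccSYY=>cchYY=>cchhYY=>cchhhYY=>cchhhhY=>cchhhhhY=>cchhhhhh

S => cSY   [S -> c S Y]
cSY => ccSYY   [S -> c S Y]
ccSYY => cchYY   [S -> h]
cchYY => cchhYY   [Y -> h Y]
cchhYY => cchhhYY   [Y -> h Y]
cchhhYY => cchhhhY   [Y -> h]
cchhhhY => cchhhhhY   [Y -> h Y]
cchhhhhY => cchhhhhh   [Y -> h]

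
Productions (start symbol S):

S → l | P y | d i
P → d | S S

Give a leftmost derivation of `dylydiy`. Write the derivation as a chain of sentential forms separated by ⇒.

S ⇒ Py   [S → P y]
Py ⇒ SSy   [P → S S]
SSy ⇒ PySy   [S → P y]
PySy ⇒ SSySy   [P → S S]
SSySy ⇒ PySySy   [S → P y]
PySySy ⇒ dySySy   [P → d]
dySySy ⇒ dylySy   [S → l]
dylySy ⇒ dylydiy   [S → d i]

S⇒Py⇒SSy⇒PySy⇒SSySy⇒PySySy⇒dySySy⇒dylySy⇒dylydiy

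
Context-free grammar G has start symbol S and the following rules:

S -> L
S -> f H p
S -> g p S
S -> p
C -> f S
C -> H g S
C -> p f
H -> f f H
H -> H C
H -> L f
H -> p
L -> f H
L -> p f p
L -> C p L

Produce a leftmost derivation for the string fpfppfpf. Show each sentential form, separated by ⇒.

S ⇒ L ⇒ fH ⇒ fLf ⇒ fCpLf ⇒ fpfpLf ⇒ fpfppfpf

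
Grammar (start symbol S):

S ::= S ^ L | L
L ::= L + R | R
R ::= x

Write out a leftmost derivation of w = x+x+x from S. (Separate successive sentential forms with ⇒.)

S ⇒ L   [S ::= L]
L ⇒ L+R   [L ::= L + R]
L+R ⇒ L+R+R   [L ::= L + R]
L+R+R ⇒ R+R+R   [L ::= R]
R+R+R ⇒ x+R+R   [R ::= x]
x+R+R ⇒ x+x+R   [R ::= x]
x+x+R ⇒ x+x+x   [R ::= x]

S ⇒ L ⇒ L+R ⇒ L+R+R ⇒ R+R+R ⇒ x+R+R ⇒ x+x+R ⇒ x+x+x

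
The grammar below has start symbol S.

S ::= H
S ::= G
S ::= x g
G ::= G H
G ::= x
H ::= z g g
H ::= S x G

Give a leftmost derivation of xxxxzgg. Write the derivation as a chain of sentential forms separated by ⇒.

S ⇒ G ⇒ GH ⇒ GHH ⇒ xHH ⇒ xSxGH ⇒ xGxGH ⇒ xxxGH ⇒ xxxxH ⇒ xxxxzgg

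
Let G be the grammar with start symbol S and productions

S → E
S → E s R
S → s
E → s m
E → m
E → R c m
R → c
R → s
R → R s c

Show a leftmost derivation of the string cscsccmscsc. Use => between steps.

S => EsR   [S → E s R]
EsR => RcmsR   [E → R c m]
RcmsR => RsccmsR   [R → R s c]
RsccmsR => RscsccmsR   [R → R s c]
RscsccmsR => cscsccmsR   [R → c]
cscsccmsR => cscsccmsRsc   [R → R s c]
cscsccmsRsc => cscsccmscsc   [R → c]

S=>EsR=>RcmsR=>RsccmsR=>RscsccmsR=>cscsccmsR=>cscsccmsRsc=>cscsccmscsc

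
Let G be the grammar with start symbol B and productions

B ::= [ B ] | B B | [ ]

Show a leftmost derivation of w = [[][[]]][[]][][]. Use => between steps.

B => BB => BBB => BBBB => [B]BBB => [BB]BBB => [[]B]BBB => [[][B]]BBB => [[][[]]]BBB => [[][[]]][B]BB => [[][[]]][[]]BB => [[][[]]][[]][]B => [[][[]]][[]][][]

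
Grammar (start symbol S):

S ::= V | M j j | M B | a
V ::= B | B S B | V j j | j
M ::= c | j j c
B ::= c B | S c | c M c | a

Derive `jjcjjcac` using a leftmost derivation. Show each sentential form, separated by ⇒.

S ⇒ MB   [S ::= M B]
MB ⇒ jjcB   [M ::= j j c]
jjcB ⇒ jjcSc   [B ::= S c]
jjcSc ⇒ jjcMBc   [S ::= M B]
jjcMBc ⇒ jjcjjcBc   [M ::= j j c]
jjcjjcBc ⇒ jjcjjcac   [B ::= a]

S ⇒ MB ⇒ jjcB ⇒ jjcSc ⇒ jjcMBc ⇒ jjcjjcBc ⇒ jjcjjcac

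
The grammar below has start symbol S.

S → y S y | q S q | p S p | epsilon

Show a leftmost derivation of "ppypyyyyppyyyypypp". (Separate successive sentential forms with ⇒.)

S ⇒ pSp ⇒ ppSpp ⇒ ppySypp ⇒ ppypSpypp ⇒ ppypySypypp ⇒ ppypyySyypypp ⇒ ppypyyySyyypypp ⇒ ppypyyyySyyyypypp ⇒ ppypyyyypSpyyyypypp ⇒ ppypyyyyppyyyypypp

S ⇒ pSp   [S → p S p]
pSp ⇒ ppSpp   [S → p S p]
ppSpp ⇒ ppySypp   [S → y S y]
ppySypp ⇒ ppypSpypp   [S → p S p]
ppypSpypp ⇒ ppypySypypp   [S → y S y]
ppypySypypp ⇒ ppypyySyypypp   [S → y S y]
ppypyySyypypp ⇒ ppypyyySyyypypp   [S → y S y]
ppypyyySyyypypp ⇒ ppypyyyySyyyypypp   [S → y S y]
ppypyyyySyyyypypp ⇒ ppypyyyypSpyyyypypp   [S → p S p]
ppypyyyypSpyyyypypp ⇒ ppypyyyyppyyyypypp   [S → epsilon]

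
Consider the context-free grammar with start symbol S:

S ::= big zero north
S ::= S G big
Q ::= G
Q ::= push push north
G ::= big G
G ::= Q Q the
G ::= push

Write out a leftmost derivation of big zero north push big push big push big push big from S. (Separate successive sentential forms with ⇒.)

S ⇒ S G big ⇒ S G big G big ⇒ S G big G big G big ⇒ S G big G big G big G big ⇒ big zero north G big G big G big G big ⇒ big zero north push big G big G big G big ⇒ big zero north push big push big G big G big ⇒ big zero north push big push big push big G big ⇒ big zero north push big push big push big push big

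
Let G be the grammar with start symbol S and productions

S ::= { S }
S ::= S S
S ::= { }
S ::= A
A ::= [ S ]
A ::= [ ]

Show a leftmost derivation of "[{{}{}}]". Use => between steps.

S => A => [S] => [{S}] => [{SS}] => [{{}S}] => [{{}{}}]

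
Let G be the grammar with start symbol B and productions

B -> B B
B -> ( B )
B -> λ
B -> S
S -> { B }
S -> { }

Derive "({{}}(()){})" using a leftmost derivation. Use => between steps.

B => (B) => (BB) => (SB) => ({B}B) => ({S}B) => ({{}}B) => ({{}}BB) => ({{}}(B)B) => ({{}}((B))B) => ({{}}(())B) => ({{}}(())S) => ({{}}(()){})

B => (B)   [B -> ( B )]
(B) => (BB)   [B -> B B]
(BB) => (SB)   [B -> S]
(SB) => ({B}B)   [S -> { B }]
({B}B) => ({S}B)   [B -> S]
({S}B) => ({{}}B)   [S -> { }]
({{}}B) => ({{}}BB)   [B -> B B]
({{}}BB) => ({{}}(B)B)   [B -> ( B )]
({{}}(B)B) => ({{}}((B))B)   [B -> ( B )]
({{}}((B))B) => ({{}}(())B)   [B -> λ]
({{}}(())B) => ({{}}(())S)   [B -> S]
({{}}(())S) => ({{}}(()){})   [S -> { }]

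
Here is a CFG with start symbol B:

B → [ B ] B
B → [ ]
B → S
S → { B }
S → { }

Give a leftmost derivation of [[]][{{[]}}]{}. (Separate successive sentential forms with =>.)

B => [B]B => [[]]B => [[]][B]B => [[]][S]B => [[]][{B}]B => [[]][{S}]B => [[]][{{B}}]B => [[]][{{[]}}]B => [[]][{{[]}}]S => [[]][{{[]}}]{}

B => [B]B   [B → [ B ] B]
[B]B => [[]]B   [B → [ ]]
[[]]B => [[]][B]B   [B → [ B ] B]
[[]][B]B => [[]][S]B   [B → S]
[[]][S]B => [[]][{B}]B   [S → { B }]
[[]][{B}]B => [[]][{S}]B   [B → S]
[[]][{S}]B => [[]][{{B}}]B   [S → { B }]
[[]][{{B}}]B => [[]][{{[]}}]B   [B → [ ]]
[[]][{{[]}}]B => [[]][{{[]}}]S   [B → S]
[[]][{{[]}}]S => [[]][{{[]}}]{}   [S → { }]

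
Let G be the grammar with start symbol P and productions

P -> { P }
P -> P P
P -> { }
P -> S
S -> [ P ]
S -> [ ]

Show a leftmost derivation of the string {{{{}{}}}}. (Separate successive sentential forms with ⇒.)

P⇒{P}⇒{{P}}⇒{{{P}}}⇒{{{PP}}}⇒{{{{}P}}}⇒{{{{}{}}}}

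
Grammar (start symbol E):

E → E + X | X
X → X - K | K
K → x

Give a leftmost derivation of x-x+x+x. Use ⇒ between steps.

E ⇒ E+X   [E → E + X]
E+X ⇒ E+X+X   [E → E + X]
E+X+X ⇒ X+X+X   [E → X]
X+X+X ⇒ X-K+X+X   [X → X - K]
X-K+X+X ⇒ K-K+X+X   [X → K]
K-K+X+X ⇒ x-K+X+X   [K → x]
x-K+X+X ⇒ x-x+X+X   [K → x]
x-x+X+X ⇒ x-x+K+X   [X → K]
x-x+K+X ⇒ x-x+x+X   [K → x]
x-x+x+X ⇒ x-x+x+K   [X → K]
x-x+x+K ⇒ x-x+x+x   [K → x]

E ⇒ E+X ⇒ E+X+X ⇒ X+X+X ⇒ X-K+X+X ⇒ K-K+X+X ⇒ x-K+X+X ⇒ x-x+X+X ⇒ x-x+K+X ⇒ x-x+x+X ⇒ x-x+x+K ⇒ x-x+x+x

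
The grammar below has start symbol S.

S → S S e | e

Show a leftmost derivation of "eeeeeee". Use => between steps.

S => SSe => eSe => eSSee => eeSee => eeSSeee => eeeSeee => eeeeeee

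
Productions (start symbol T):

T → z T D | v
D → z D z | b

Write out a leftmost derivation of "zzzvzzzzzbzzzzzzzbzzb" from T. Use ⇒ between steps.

T ⇒ zTD ⇒ zzTDD ⇒ zzzTDDD ⇒ zzzvDDD ⇒ zzzvzDzDD ⇒ zzzvzzDzzDD ⇒ zzzvzzzDzzzDD ⇒ zzzvzzzzDzzzzDD ⇒ zzzvzzzzzDzzzzzDD ⇒ zzzvzzzzzbzzzzzDD ⇒ zzzvzzzzzbzzzzzzDzD ⇒ zzzvzzzzzbzzzzzzzDzzD ⇒ zzzvzzzzzbzzzzzzzbzzD ⇒ zzzvzzzzzbzzzzzzzbzzb

T ⇒ zTD   [T → z T D]
zTD ⇒ zzTDD   [T → z T D]
zzTDD ⇒ zzzTDDD   [T → z T D]
zzzTDDD ⇒ zzzvDDD   [T → v]
zzzvDDD ⇒ zzzvzDzDD   [D → z D z]
zzzvzDzDD ⇒ zzzvzzDzzDD   [D → z D z]
zzzvzzDzzDD ⇒ zzzvzzzDzzzDD   [D → z D z]
zzzvzzzDzzzDD ⇒ zzzvzzzzDzzzzDD   [D → z D z]
zzzvzzzzDzzzzDD ⇒ zzzvzzzzzDzzzzzDD   [D → z D z]
zzzvzzzzzDzzzzzDD ⇒ zzzvzzzzzbzzzzzDD   [D → b]
zzzvzzzzzbzzzzzDD ⇒ zzzvzzzzzbzzzzzzDzD   [D → z D z]
zzzvzzzzzbzzzzzzDzD ⇒ zzzvzzzzzbzzzzzzzDzzD   [D → z D z]
zzzvzzzzzbzzzzzzzDzzD ⇒ zzzvzzzzzbzzzzzzzbzzD   [D → b]
zzzvzzzzzbzzzzzzzbzzD ⇒ zzzvzzzzzbzzzzzzzbzzb   [D → b]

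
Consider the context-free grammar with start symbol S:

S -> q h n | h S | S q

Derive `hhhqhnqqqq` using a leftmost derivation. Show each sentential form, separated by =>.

S => hS   [S -> h S]
hS => hhS   [S -> h S]
hhS => hhhS   [S -> h S]
hhhS => hhhSq   [S -> S q]
hhhSq => hhhSqq   [S -> S q]
hhhSqq => hhhSqqq   [S -> S q]
hhhSqqq => hhhSqqqq   [S -> S q]
hhhSqqqq => hhhqhnqqqq   [S -> q h n]

S => hS => hhS => hhhS => hhhSq => hhhSqq => hhhSqqq => hhhSqqqq => hhhqhnqqqq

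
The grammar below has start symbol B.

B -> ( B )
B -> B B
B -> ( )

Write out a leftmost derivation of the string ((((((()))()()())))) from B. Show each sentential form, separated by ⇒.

B⇒(B)⇒((B))⇒(((B)))⇒((((B))))⇒((((BB))))⇒((((BBB))))⇒((((BBBB))))⇒(((((B)BBB))))⇒((((((B))BBB))))⇒((((((()))BBB))))⇒((((((()))()BB))))⇒((((((()))()()B))))⇒((((((()))()()()))))

B ⇒ (B)   [B -> ( B )]
(B) ⇒ ((B))   [B -> ( B )]
((B)) ⇒ (((B)))   [B -> ( B )]
(((B))) ⇒ ((((B))))   [B -> ( B )]
((((B)))) ⇒ ((((BB))))   [B -> B B]
((((BB)))) ⇒ ((((BBB))))   [B -> B B]
((((BBB)))) ⇒ ((((BBBB))))   [B -> B B]
((((BBBB)))) ⇒ (((((B)BBB))))   [B -> ( B )]
(((((B)BBB)))) ⇒ ((((((B))BBB))))   [B -> ( B )]
((((((B))BBB)))) ⇒ ((((((()))BBB))))   [B -> ( )]
((((((()))BBB)))) ⇒ ((((((()))()BB))))   [B -> ( )]
((((((()))()BB)))) ⇒ ((((((()))()()B))))   [B -> ( )]
((((((()))()()B)))) ⇒ ((((((()))()()()))))   [B -> ( )]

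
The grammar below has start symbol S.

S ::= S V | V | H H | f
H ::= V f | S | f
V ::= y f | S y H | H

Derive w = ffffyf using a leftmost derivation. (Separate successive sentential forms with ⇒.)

S ⇒ HH   [S ::= H H]
HH ⇒ VfH   [H ::= V f]
VfH ⇒ HfH   [V ::= H]
HfH ⇒ ffH   [H ::= f]
ffH ⇒ ffS   [H ::= S]
ffS ⇒ ffV   [S ::= V]
ffV ⇒ ffSyH   [V ::= S y H]
ffSyH ⇒ ffSVyH   [S ::= S V]
ffSVyH ⇒ fffVyH   [S ::= f]
fffVyH ⇒ fffHyH   [V ::= H]
fffHyH ⇒ ffffyH   [H ::= f]
ffffyH ⇒ ffffyf   [H ::= f]

S ⇒ HH ⇒ VfH ⇒ HfH ⇒ ffH ⇒ ffS ⇒ ffV ⇒ ffSyH ⇒ ffSVyH ⇒ fffVyH ⇒ fffHyH ⇒ ffffyH ⇒ ffffyf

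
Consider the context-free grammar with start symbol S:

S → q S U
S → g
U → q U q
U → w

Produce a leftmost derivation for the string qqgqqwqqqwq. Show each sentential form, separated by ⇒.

S ⇒ qSU ⇒ qqSUU ⇒ qqgUU ⇒ qqgqUqU ⇒ qqgqqUqqU ⇒ qqgqqwqqU ⇒ qqgqqwqqqUq ⇒ qqgqqwqqqwq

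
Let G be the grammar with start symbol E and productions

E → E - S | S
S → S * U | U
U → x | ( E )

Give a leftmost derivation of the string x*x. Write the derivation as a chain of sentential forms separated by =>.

E=>S=>S*U=>U*U=>x*U=>x*x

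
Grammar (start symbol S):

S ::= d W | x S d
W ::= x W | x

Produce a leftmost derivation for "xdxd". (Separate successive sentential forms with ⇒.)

S ⇒ xSd ⇒ xdWd ⇒ xdxd

S ⇒ xSd   [S ::= x S d]
xSd ⇒ xdWd   [S ::= d W]
xdWd ⇒ xdxd   [W ::= x]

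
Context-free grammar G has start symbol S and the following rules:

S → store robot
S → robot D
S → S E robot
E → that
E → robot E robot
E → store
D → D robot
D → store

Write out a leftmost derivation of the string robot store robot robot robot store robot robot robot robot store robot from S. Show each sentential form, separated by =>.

S => S E robot   [S → S E robot]
S E robot => S E robot E robot   [S → S E robot]
S E robot E robot => robot D E robot E robot   [S → robot D]
robot D E robot E robot => robot store E robot E robot   [D → store]
robot store E robot E robot => robot store robot E robot robot E robot   [E → robot E robot]
robot store robot E robot robot E robot => robot store robot robot E robot robot robot E robot   [E → robot E robot]
robot store robot robot E robot robot robot E robot => robot store robot robot robot E robot robot robot robot E robot   [E → robot E robot]
robot store robot robot robot E robot robot robot robot E robot => robot store robot robot robot store robot robot robot robot E robot   [E → store]
robot store robot robot robot store robot robot robot robot E robot => robot store robot robot robot store robot robot robot robot store robot   [E → store]

S => S E robot => S E robot E robot => robot D E robot E robot => robot store E robot E robot => robot store robot E robot robot E robot => robot store robot robot E robot robot robot E robot => robot store robot robot robot E robot robot robot robot E robot => robot store robot robot robot store robot robot robot robot E robot => robot store robot robot robot store robot robot robot robot store robot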